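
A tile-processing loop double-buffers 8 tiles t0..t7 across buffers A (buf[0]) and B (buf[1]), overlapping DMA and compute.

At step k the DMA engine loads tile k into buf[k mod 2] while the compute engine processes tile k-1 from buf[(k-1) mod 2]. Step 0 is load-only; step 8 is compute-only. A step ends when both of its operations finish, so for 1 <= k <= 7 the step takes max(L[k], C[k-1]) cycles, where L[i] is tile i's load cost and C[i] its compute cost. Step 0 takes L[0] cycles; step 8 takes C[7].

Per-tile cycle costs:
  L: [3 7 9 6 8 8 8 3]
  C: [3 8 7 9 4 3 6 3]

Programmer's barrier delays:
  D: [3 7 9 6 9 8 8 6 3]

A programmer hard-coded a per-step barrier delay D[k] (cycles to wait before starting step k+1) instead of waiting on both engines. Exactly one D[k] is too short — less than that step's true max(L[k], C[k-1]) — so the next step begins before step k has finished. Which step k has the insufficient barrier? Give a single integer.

hazard at step 3

step 0: need L[0]=3 = 3; D[0]=3 ok
step 1: need max(L[1]=7,C[0]=3) = 7; D[1]=7 ok
step 2: need max(L[2]=9,C[1]=8) = 9; D[2]=9 ok
step 3: need max(L[3]=6,C[2]=7) = 7; D[3]=6 SHORT
step 4: need max(L[4]=8,C[3]=9) = 9; D[4]=9 ok
step 5: need max(L[5]=8,C[4]=4) = 8; D[5]=8 ok
step 6: need max(L[6]=8,C[5]=3) = 8; D[6]=8 ok
step 7: need max(L[7]=3,C[6]=6) = 6; D[7]=6 ok
step 8: need C[7]=3 = 3; D[8]=3 ok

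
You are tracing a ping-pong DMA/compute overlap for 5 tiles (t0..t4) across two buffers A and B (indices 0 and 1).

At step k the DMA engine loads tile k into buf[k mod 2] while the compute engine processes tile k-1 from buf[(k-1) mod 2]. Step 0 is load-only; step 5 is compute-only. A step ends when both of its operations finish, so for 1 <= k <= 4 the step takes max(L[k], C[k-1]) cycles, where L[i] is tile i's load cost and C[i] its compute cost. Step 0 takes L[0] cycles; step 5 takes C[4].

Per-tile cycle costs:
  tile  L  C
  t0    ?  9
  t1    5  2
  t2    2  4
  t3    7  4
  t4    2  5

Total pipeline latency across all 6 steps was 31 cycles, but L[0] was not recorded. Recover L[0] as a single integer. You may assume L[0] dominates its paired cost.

L[0] = 4

step 0: dur = L[0]=? = L[0]  (unknown; binding)
step 1: dur = max(L[1]=5, C[0]=9) = 9
step 2: dur = max(L[2]=2, C[1]=2) = 2
step 3: dur = max(L[3]=7, C[2]=4) = 7
step 4: dur = max(L[4]=2, C[3]=4) = 4
step 5: dur = C[4]=5 = 5
sum of known step durations = 27
dur[0] = total - known = 31 - 27 = 4
L[0] is the binding max in step 0, so L[0] = dur[0] = 4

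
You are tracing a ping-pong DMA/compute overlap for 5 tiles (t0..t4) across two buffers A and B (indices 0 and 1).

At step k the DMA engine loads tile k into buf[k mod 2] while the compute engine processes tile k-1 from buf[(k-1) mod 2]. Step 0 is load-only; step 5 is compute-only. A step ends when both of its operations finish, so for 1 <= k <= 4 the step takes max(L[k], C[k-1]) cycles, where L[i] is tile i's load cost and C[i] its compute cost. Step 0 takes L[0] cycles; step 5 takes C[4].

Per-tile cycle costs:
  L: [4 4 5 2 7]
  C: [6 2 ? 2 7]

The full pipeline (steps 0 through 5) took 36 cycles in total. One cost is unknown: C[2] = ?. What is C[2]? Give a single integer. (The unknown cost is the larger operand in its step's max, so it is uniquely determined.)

C[2] = 7

step 0: dur = L[0]=4 = 4
step 1: dur = max(L[1]=4, C[0]=6) = 6
step 2: dur = max(L[2]=5, C[1]=2) = 5
step 3: dur = max(L[3]=2, C[2]=?) = C[2]  (unknown; binding)
step 4: dur = max(L[4]=7, C[3]=2) = 7
step 5: dur = C[4]=7 = 7
sum of known step durations = 29
dur[3] = total - known = 36 - 29 = 7
C[2] is the binding max in step 3, so C[2] = dur[3] = 7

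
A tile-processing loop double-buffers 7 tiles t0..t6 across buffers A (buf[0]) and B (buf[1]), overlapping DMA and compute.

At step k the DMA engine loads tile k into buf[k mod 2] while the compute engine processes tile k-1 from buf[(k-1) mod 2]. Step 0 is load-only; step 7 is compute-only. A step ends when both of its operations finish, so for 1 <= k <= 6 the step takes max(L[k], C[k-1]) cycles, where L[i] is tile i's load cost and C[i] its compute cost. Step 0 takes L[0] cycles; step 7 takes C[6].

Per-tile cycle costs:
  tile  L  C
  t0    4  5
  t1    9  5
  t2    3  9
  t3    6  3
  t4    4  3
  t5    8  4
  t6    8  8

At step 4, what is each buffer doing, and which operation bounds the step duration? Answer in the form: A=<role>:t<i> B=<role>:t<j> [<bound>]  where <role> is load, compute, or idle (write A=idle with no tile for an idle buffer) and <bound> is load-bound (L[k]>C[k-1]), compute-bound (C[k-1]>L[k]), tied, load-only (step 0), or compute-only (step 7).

  0. 4=4c; end=4; A:t0 B:-
  1. max(9,5)=9c; end=13; A:t0 B:t1
  2. max(3,5)=5c; end=18; A:t2 B:t1
  3. max(6,9)=9c; end=27; A:t2 B:t3
  4. max(4,3)=4c; end=31; A:t4 B:t3
  5. max(8,3)=8c; end=39; A:t4 B:t5
  6. max(8,4)=8c; end=47; A:t6 B:t5
  7. 8=8c; end=55; A:t6 B:t5

step 4: A=load:t4 B=compute:t3 [load-bound]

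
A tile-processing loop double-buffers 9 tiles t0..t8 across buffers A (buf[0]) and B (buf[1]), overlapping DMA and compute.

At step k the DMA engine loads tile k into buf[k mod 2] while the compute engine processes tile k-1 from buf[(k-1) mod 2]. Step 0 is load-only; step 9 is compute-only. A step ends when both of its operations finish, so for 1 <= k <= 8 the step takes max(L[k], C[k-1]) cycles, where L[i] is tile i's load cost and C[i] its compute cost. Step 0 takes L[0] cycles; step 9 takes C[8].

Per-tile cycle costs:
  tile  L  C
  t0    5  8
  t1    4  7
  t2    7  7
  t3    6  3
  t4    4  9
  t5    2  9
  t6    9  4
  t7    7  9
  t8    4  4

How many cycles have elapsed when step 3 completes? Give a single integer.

[0] DMA t0→A (5c) ∥ CU idle ⇒ 5c, clock 5
[1] DMA t1→B (4c) ∥ CU A:t0 (8c) ⇒ 8c, clock 13
[2] DMA t2→A (7c) ∥ CU B:t1 (7c) ⇒ 7c, clock 20
[3] DMA t3→B (6c) ∥ CU A:t2 (7c) ⇒ 7c, clock 27
[4] DMA t4→A (4c) ∥ CU B:t3 (3c) ⇒ 4c, clock 31
[5] DMA t5→B (2c) ∥ CU A:t4 (9c) ⇒ 9c, clock 40
[6] DMA t6→A (9c) ∥ CU B:t5 (9c) ⇒ 9c, clock 49
[7] DMA t7→B (7c) ∥ CU A:t6 (4c) ⇒ 7c, clock 56
[8] DMA t8→A (4c) ∥ CU B:t7 (9c) ⇒ 9c, clock 65
[9] DMA idle ∥ CU A:t8 (4c) ⇒ 4c, clock 69

end_cycle[3] = 27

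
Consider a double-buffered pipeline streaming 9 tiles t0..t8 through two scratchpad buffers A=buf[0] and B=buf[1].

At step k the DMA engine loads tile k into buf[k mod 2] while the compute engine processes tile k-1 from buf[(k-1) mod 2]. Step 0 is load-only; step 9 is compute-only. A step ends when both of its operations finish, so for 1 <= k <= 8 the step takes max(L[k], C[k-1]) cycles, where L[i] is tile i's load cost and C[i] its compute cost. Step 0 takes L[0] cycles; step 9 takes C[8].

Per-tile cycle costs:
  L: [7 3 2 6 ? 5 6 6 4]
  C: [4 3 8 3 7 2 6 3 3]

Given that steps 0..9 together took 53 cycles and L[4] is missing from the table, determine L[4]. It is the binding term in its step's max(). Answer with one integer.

L[4] = 5

step 0 → dur = L[0]=7 = 7
step 1 → dur = max(L[1]=3, C[0]=4) = 4
step 2 → dur = max(L[2]=2, C[1]=3) = 3
step 3 → dur = max(L[3]=6, C[2]=8) = 8
step 4 → dur = max(L[4]=?, C[3]=3) = L[4]  (unknown; binding)
step 5 → dur = max(L[5]=5, C[4]=7) = 7
step 6 → dur = max(L[6]=6, C[5]=2) = 6
step 7 → dur = max(L[7]=6, C[6]=6) = 6
step 8 → dur = max(L[8]=4, C[7]=3) = 4
step 9 → dur = C[8]=3 = 3
sum of known step durations = 48
dur[4] = total - known = 53 - 48 = 5
L[4] is the binding max in step 4, so L[4] = dur[4] = 5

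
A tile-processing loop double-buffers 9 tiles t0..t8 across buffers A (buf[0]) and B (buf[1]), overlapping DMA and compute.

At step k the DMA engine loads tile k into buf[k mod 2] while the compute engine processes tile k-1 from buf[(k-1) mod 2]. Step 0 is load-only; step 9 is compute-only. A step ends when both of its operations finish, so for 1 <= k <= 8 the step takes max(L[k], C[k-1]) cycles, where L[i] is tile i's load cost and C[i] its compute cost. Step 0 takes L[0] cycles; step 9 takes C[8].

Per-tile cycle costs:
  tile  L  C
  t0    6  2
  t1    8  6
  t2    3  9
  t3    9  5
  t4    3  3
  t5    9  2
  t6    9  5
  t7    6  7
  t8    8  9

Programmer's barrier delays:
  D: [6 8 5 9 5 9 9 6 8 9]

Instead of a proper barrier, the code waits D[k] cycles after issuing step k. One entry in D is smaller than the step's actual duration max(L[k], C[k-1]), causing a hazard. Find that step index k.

hazard at step 2

k=0 barrier L[0]=6→6c, D[0]=6 ok
k=1 barrier max(L[1]=8,C[0]=2)→8c, D[1]=8 ok
k=2 barrier max(L[2]=3,C[1]=6)→6c, D[2]=5 SHORT
k=3 barrier max(L[3]=9,C[2]=9)→9c, D[3]=9 ok
k=4 barrier max(L[4]=3,C[3]=5)→5c, D[4]=5 ok
k=5 barrier max(L[5]=9,C[4]=3)→9c, D[5]=9 ok
k=6 barrier max(L[6]=9,C[5]=2)→9c, D[6]=9 ok
k=7 barrier max(L[7]=6,C[6]=5)→6c, D[7]=6 ok
k=8 barrier max(L[8]=8,C[7]=7)→8c, D[8]=8 ok
k=9 barrier C[8]=9→9c, D[9]=9 ok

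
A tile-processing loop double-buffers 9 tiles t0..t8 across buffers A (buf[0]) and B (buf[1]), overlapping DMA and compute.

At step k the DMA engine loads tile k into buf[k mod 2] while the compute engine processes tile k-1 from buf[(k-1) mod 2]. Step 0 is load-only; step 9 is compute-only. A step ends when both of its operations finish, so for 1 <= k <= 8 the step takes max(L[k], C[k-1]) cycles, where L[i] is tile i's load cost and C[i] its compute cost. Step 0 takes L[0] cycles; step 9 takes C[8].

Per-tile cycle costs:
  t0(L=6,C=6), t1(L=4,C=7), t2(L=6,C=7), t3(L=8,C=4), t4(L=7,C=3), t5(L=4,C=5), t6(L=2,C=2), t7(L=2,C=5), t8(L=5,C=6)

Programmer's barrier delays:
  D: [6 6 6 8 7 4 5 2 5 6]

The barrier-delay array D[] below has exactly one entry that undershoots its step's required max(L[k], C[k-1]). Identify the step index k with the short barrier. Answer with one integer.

hazard at step 2

step 0: need L[0]=6 = 6; D[0]=6 ok
step 1: need max(L[1]=4,C[0]=6) = 6; D[1]=6 ok
step 2: need max(L[2]=6,C[1]=7) = 7; D[2]=6 SHORT
step 3: need max(L[3]=8,C[2]=7) = 8; D[3]=8 ok
step 4: need max(L[4]=7,C[3]=4) = 7; D[4]=7 ok
step 5: need max(L[5]=4,C[4]=3) = 4; D[5]=4 ok
step 6: need max(L[6]=2,C[5]=5) = 5; D[6]=5 ok
step 7: need max(L[7]=2,C[6]=2) = 2; D[7]=2 ok
step 8: need max(L[8]=5,C[7]=5) = 5; D[8]=5 ok
step 9: need C[8]=6 = 6; D[9]=6 ok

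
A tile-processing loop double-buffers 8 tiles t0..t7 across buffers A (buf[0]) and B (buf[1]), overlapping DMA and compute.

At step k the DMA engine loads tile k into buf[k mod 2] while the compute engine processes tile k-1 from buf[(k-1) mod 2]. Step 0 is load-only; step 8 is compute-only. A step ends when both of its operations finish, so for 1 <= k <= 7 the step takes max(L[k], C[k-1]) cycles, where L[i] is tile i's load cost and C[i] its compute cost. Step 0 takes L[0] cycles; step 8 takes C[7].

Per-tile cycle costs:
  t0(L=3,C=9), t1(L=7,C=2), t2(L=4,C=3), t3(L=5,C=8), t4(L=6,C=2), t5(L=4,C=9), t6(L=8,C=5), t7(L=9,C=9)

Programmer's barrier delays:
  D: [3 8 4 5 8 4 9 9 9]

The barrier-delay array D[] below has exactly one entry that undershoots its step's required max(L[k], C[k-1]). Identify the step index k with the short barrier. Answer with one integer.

[0] required=L[0]=3=3 vs D=3 ok
[1] required=max(L[1]=7,C[0]=9)=9 vs D=8 SHORT
[2] required=max(L[2]=4,C[1]=2)=4 vs D=4 ok
[3] required=max(L[3]=5,C[2]=3)=5 vs D=5 ok
[4] required=max(L[4]=6,C[3]=8)=8 vs D=8 ok
[5] required=max(L[5]=4,C[4]=2)=4 vs D=4 ok
[6] required=max(L[6]=8,C[5]=9)=9 vs D=9 ok
[7] required=max(L[7]=9,C[6]=5)=9 vs D=9 ok
[8] required=C[7]=9=9 vs D=9 ok

hazard at step 1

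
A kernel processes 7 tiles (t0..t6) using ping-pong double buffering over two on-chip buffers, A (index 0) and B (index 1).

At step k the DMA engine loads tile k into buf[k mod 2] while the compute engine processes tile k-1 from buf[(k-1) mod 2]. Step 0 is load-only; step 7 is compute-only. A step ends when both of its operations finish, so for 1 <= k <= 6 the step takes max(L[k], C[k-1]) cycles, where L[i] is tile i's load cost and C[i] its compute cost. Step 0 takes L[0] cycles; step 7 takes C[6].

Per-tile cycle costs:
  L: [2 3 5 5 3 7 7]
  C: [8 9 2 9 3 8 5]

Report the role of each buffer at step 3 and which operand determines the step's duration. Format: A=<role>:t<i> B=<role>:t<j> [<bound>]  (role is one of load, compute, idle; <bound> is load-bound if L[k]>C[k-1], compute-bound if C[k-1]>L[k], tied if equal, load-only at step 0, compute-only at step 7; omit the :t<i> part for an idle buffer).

step 3: A=compute:t2 B=load:t3 [load-bound]

[0] DMA t0→A (2c) ∥ CU idle ⇒ 2c, clock 2
[1] DMA t1→B (3c) ∥ CU A:t0 (8c) ⇒ 8c, clock 10
[2] DMA t2→A (5c) ∥ CU B:t1 (9c) ⇒ 9c, clock 19
[3] DMA t3→B (5c) ∥ CU A:t2 (2c) ⇒ 5c, clock 24
[4] DMA t4→A (3c) ∥ CU B:t3 (9c) ⇒ 9c, clock 33
[5] DMA t5→B (7c) ∥ CU A:t4 (3c) ⇒ 7c, clock 40
[6] DMA t6→A (7c) ∥ CU B:t5 (8c) ⇒ 8c, clock 48
[7] DMA idle ∥ CU A:t6 (5c) ⇒ 5c, clock 53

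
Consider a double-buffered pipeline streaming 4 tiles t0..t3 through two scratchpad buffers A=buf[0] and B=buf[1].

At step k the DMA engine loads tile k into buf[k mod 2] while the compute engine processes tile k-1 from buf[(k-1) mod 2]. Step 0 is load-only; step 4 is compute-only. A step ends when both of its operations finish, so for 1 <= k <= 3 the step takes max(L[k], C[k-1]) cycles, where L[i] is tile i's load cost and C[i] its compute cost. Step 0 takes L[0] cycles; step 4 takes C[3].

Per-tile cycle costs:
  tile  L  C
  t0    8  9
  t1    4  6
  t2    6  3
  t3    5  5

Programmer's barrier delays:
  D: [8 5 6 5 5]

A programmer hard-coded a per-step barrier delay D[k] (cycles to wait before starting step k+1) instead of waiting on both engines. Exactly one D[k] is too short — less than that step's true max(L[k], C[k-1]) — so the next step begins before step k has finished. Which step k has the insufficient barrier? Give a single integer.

[0] required=L[0]=8=8 vs D=8 ok
[1] required=max(L[1]=4,C[0]=9)=9 vs D=5 SHORT
[2] required=max(L[2]=6,C[1]=6)=6 vs D=6 ok
[3] required=max(L[3]=5,C[2]=3)=5 vs D=5 ok
[4] required=C[3]=5=5 vs D=5 ok

hazard at step 1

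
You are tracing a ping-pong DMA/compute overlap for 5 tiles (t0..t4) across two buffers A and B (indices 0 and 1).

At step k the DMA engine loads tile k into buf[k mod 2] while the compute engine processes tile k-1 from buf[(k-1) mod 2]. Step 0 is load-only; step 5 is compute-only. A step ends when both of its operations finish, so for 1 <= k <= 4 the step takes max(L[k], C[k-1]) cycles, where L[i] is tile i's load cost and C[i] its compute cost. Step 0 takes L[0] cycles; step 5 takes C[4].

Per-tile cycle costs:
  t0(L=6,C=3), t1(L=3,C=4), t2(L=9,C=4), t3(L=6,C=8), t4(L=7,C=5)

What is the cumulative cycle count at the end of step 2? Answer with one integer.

end_cycle[2] = 18

  0. 6=6c; end=6; A:t0 B:-
  1. max(3,3)=3c; end=9; A:t0 B:t1
  2. max(9,4)=9c; end=18; A:t2 B:t1
  3. max(6,4)=6c; end=24; A:t2 B:t3
  4. max(7,8)=8c; end=32; A:t4 B:t3
  5. 5=5c; end=37; A:t4 B:t3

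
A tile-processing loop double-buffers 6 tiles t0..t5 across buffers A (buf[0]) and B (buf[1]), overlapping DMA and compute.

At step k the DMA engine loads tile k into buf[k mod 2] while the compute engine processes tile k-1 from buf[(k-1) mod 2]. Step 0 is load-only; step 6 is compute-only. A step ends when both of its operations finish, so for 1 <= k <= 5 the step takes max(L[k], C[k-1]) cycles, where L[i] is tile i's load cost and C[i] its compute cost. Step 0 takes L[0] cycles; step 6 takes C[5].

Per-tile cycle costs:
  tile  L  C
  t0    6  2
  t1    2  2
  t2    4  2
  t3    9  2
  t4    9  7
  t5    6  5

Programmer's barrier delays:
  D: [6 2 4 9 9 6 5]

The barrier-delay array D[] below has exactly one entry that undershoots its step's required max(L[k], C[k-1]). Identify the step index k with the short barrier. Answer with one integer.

hazard at step 5

[0] required=L[0]=6=6 vs D=6 ok
[1] required=max(L[1]=2,C[0]=2)=2 vs D=2 ok
[2] required=max(L[2]=4,C[1]=2)=4 vs D=4 ok
[3] required=max(L[3]=9,C[2]=2)=9 vs D=9 ok
[4] required=max(L[4]=9,C[3]=2)=9 vs D=9 ok
[5] required=max(L[5]=6,C[4]=7)=7 vs D=6 SHORT
[6] required=C[5]=5=5 vs D=5 ok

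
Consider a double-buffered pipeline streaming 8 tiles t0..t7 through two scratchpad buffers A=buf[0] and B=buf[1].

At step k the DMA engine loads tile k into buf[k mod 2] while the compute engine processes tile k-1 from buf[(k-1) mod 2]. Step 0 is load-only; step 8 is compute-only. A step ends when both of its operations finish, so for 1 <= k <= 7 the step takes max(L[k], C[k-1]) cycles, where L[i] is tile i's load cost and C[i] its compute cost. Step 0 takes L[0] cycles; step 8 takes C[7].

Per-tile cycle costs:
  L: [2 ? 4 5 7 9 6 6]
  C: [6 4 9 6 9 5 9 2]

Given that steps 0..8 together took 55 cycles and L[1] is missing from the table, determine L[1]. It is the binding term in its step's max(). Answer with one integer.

L[1] = 7

step 0: dur = L[0]=2 = 2
step 1: dur = max(L[1]=?, C[0]=6) = L[1]  (unknown; binding)
step 2: dur = max(L[2]=4, C[1]=4) = 4
step 3: dur = max(L[3]=5, C[2]=9) = 9
step 4: dur = max(L[4]=7, C[3]=6) = 7
step 5: dur = max(L[5]=9, C[4]=9) = 9
step 6: dur = max(L[6]=6, C[5]=5) = 6
step 7: dur = max(L[7]=6, C[6]=9) = 9
step 8: dur = C[7]=2 = 2
sum of known step durations = 48
dur[1] = total - known = 55 - 48 = 7
L[1] is the binding max in step 1, so L[1] = dur[1] = 7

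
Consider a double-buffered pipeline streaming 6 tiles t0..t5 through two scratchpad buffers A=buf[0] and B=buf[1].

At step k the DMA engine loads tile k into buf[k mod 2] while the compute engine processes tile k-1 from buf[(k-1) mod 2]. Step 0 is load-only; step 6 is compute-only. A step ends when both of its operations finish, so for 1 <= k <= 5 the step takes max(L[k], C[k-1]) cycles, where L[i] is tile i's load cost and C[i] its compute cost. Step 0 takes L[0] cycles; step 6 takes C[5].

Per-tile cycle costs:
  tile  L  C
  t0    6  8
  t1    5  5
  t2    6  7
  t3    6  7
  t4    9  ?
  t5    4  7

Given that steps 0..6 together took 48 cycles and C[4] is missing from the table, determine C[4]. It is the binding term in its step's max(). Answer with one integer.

C[4] = 5

step 0 = dur = L[0]=6 = 6
step 1 = dur = max(L[1]=5, C[0]=8) = 8
step 2 = dur = max(L[2]=6, C[1]=5) = 6
step 3 = dur = max(L[3]=6, C[2]=7) = 7
step 4 = dur = max(L[4]=9, C[3]=7) = 9
step 5 = dur = max(L[5]=4, C[4]=?) = C[4]  (unknown; binding)
step 6 = dur = C[5]=7 = 7
sum of known step durations = 43
dur[5] = total - known = 48 - 43 = 5
C[4] is the binding max in step 5, so C[4] = dur[5] = 5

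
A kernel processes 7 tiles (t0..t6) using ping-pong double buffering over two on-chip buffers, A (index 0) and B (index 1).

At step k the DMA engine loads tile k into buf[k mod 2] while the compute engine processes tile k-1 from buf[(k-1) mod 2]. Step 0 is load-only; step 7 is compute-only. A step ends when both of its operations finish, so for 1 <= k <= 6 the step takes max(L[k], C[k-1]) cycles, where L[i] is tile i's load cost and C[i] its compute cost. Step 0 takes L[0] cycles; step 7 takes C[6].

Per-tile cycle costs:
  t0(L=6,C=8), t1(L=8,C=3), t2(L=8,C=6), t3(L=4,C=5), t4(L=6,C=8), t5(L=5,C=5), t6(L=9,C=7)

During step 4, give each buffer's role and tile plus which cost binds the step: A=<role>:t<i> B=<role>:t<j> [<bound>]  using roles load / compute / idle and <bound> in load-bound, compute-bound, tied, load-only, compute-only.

[0] DMA t0→A (6c) ∥ CU idle ⇒ 6c, clock 6
[1] DMA t1→B (8c) ∥ CU A:t0 (8c) ⇒ 8c, clock 14
[2] DMA t2→A (8c) ∥ CU B:t1 (3c) ⇒ 8c, clock 22
[3] DMA t3→B (4c) ∥ CU A:t2 (6c) ⇒ 6c, clock 28
[4] DMA t4→A (6c) ∥ CU B:t3 (5c) ⇒ 6c, clock 34
[5] DMA t5→B (5c) ∥ CU A:t4 (8c) ⇒ 8c, clock 42
[6] DMA t6→A (9c) ∥ CU B:t5 (5c) ⇒ 9c, clock 51
[7] DMA idle ∥ CU A:t6 (7c) ⇒ 7c, clock 58

step 4: A=load:t4 B=compute:t3 [load-bound]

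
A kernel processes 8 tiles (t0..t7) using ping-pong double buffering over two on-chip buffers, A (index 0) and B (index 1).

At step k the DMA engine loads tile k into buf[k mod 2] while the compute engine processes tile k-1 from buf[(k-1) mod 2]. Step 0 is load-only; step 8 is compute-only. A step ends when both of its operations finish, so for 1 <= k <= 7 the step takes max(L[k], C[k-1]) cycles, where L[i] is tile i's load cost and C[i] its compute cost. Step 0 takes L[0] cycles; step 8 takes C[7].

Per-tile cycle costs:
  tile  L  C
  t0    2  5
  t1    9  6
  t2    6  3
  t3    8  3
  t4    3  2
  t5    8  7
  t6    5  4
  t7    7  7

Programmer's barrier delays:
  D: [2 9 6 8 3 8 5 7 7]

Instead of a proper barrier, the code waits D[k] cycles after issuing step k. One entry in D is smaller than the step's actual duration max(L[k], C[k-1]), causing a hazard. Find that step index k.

hazard at step 6

k=0 barrier L[0]=2→2c, D[0]=2 ok
k=1 barrier max(L[1]=9,C[0]=5)→9c, D[1]=9 ok
k=2 barrier max(L[2]=6,C[1]=6)→6c, D[2]=6 ok
k=3 barrier max(L[3]=8,C[2]=3)→8c, D[3]=8 ok
k=4 barrier max(L[4]=3,C[3]=3)→3c, D[4]=3 ok
k=5 barrier max(L[5]=8,C[4]=2)→8c, D[5]=8 ok
k=6 barrier max(L[6]=5,C[5]=7)→7c, D[6]=5 SHORT
k=7 barrier max(L[7]=7,C[6]=4)→7c, D[7]=7 ok
k=8 barrier C[7]=7→7c, D[8]=7 ok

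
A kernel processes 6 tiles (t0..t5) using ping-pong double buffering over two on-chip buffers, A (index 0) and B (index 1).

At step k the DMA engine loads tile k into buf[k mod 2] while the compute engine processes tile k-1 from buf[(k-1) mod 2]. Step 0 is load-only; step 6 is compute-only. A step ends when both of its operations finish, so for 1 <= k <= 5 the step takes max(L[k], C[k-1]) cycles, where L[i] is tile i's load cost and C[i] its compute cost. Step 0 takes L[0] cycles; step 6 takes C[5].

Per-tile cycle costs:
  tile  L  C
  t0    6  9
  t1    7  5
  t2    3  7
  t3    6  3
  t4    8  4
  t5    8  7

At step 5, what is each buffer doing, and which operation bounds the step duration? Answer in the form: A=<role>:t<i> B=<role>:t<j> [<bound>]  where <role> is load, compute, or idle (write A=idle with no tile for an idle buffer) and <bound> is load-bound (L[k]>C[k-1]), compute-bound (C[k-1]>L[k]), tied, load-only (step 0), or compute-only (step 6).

step 5: A=compute:t4 B=load:t5 [load-bound]

k=0 load=t0/6c comp=- wait=6 total=6
k=1 load=t1/7c comp=t0/9c wait=9 total=15
k=2 load=t2/3c comp=t1/5c wait=5 total=20
k=3 load=t3/6c comp=t2/7c wait=7 total=27
k=4 load=t4/8c comp=t3/3c wait=8 total=35
k=5 load=t5/8c comp=t4/4c wait=8 total=43
k=6 load=- comp=t5/7c wait=7 total=50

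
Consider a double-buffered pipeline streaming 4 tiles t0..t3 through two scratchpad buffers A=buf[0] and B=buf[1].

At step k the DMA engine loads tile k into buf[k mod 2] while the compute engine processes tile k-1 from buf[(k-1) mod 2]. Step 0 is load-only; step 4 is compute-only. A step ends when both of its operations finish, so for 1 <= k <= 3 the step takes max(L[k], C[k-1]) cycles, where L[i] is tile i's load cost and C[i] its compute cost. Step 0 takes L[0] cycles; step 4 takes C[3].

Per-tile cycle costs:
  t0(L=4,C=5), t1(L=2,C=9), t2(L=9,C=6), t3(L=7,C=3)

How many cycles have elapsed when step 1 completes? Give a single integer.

  0. 4=4c; end=4; A:t0 B:-
  1. max(2,5)=5c; end=9; A:t0 B:t1
  2. max(9,9)=9c; end=18; A:t2 B:t1
  3. max(7,6)=7c; end=25; A:t2 B:t3
  4. 3=3c; end=28; A:t2 B:t3

end_cycle[1] = 9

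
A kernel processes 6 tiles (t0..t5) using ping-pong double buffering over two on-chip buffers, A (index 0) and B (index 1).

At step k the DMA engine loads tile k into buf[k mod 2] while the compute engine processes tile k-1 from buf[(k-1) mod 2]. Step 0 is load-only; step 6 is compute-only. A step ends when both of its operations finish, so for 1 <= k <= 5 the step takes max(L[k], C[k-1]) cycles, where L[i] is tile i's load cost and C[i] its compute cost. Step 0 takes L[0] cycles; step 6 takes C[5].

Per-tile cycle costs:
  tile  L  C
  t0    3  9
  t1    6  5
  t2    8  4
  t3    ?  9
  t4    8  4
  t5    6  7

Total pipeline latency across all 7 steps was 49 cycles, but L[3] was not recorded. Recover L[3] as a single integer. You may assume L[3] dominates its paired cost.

step 0 | dur = L[0]=3 = 3
step 1 | dur = max(L[1]=6, C[0]=9) = 9
step 2 | dur = max(L[2]=8, C[1]=5) = 8
step 3 | dur = max(L[3]=?, C[2]=4) = L[3]  (unknown; binding)
step 4 | dur = max(L[4]=8, C[3]=9) = 9
step 5 | dur = max(L[5]=6, C[4]=4) = 6
step 6 | dur = C[5]=7 = 7
sum of known step durations = 42
dur[3] = total - known = 49 - 42 = 7
L[3] is the binding max in step 3, so L[3] = dur[3] = 7

L[3] = 7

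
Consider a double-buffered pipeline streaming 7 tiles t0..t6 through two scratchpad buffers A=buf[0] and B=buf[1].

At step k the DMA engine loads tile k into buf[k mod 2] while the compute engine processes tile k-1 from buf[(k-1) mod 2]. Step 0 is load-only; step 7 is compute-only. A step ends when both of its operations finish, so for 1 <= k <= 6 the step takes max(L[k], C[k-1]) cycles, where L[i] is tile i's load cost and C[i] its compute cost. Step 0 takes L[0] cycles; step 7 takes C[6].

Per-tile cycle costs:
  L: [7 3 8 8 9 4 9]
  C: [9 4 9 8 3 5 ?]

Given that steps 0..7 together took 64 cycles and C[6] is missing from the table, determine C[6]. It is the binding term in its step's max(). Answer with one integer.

C[6] = 9

step 0 | dur = L[0]=7 = 7
step 1 | dur = max(L[1]=3, C[0]=9) = 9
step 2 | dur = max(L[2]=8, C[1]=4) = 8
step 3 | dur = max(L[3]=8, C[2]=9) = 9
step 4 | dur = max(L[4]=9, C[3]=8) = 9
step 5 | dur = max(L[5]=4, C[4]=3) = 4
step 6 | dur = max(L[6]=9, C[5]=5) = 9
step 7 | dur = C[6]=? = C[6]  (unknown; binding)
sum of known step durations = 55
dur[7] = total - known = 64 - 55 = 9
C[6] is the binding max in step 7, so C[6] = dur[7] = 9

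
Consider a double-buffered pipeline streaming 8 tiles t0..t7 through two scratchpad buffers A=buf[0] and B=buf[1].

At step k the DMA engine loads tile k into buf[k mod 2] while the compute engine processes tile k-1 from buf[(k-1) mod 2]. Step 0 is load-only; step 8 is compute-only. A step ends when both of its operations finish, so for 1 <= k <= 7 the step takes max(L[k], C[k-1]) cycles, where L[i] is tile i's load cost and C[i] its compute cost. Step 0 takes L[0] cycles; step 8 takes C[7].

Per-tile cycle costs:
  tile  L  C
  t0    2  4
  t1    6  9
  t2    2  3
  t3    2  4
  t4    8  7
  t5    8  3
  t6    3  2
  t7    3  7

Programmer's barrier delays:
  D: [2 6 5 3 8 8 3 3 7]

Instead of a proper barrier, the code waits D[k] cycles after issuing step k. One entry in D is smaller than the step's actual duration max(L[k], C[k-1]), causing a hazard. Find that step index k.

k=0 barrier L[0]=2→2c, D[0]=2 ok
k=1 barrier max(L[1]=6,C[0]=4)→6c, D[1]=6 ok
k=2 barrier max(L[2]=2,C[1]=9)→9c, D[2]=5 SHORT
k=3 barrier max(L[3]=2,C[2]=3)→3c, D[3]=3 ok
k=4 barrier max(L[4]=8,C[3]=4)→8c, D[4]=8 ok
k=5 barrier max(L[5]=8,C[4]=7)→8c, D[5]=8 ok
k=6 barrier max(L[6]=3,C[5]=3)→3c, D[6]=3 ok
k=7 barrier max(L[7]=3,C[6]=2)→3c, D[7]=3 ok
k=8 barrier C[7]=7→7c, D[8]=7 ok

hazard at step 2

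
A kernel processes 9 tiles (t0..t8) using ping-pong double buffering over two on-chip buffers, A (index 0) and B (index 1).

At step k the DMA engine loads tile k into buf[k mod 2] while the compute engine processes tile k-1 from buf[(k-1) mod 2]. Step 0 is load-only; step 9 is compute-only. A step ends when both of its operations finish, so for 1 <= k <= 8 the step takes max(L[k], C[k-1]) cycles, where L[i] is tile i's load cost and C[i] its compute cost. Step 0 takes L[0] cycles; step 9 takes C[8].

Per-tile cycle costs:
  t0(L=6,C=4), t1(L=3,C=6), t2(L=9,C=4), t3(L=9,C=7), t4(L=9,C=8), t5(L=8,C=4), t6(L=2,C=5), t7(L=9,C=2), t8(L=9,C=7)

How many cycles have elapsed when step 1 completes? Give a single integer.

step 0: L[0]=6 → dur=6, Σ=6 | A=load:t0 B=idle [load-only]
step 1: L[1]=3 C[0]=4 → dur=4, Σ=10 | A=compute:t0 B=load:t1 [compute-bound]
step 2: L[2]=9 C[1]=6 → dur=9, Σ=19 | A=load:t2 B=compute:t1 [load-bound]
step 3: L[3]=9 C[2]=4 → dur=9, Σ=28 | A=compute:t2 B=load:t3 [load-bound]
step 4: L[4]=9 C[3]=7 → dur=9, Σ=37 | A=load:t4 B=compute:t3 [load-bound]
step 5: L[5]=8 C[4]=8 → dur=8, Σ=45 | A=compute:t4 B=load:t5 [tied]
step 6: L[6]=2 C[5]=4 → dur=4, Σ=49 | A=load:t6 B=compute:t5 [compute-bound]
step 7: L[7]=9 C[6]=5 → dur=9, Σ=58 | A=compute:t6 B=load:t7 [load-bound]
step 8: L[8]=9 C[7]=2 → dur=9, Σ=67 | A=load:t8 B=compute:t7 [load-bound]
step 9: C[8]=7 → dur=7, Σ=74 | A=compute:t8 B=idle [compute-only]

end_cycle[1] = 10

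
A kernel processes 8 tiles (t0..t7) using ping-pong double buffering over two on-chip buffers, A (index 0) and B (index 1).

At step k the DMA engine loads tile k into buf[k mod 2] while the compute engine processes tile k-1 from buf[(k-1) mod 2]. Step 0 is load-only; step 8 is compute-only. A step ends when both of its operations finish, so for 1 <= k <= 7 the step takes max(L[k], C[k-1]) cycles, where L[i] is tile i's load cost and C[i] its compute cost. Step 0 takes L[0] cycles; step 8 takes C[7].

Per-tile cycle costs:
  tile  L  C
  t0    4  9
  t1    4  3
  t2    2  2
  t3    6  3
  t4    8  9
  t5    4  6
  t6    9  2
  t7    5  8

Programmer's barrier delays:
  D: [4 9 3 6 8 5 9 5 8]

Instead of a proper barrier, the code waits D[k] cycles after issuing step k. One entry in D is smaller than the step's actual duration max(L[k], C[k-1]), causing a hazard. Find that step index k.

hazard at step 5

step 0: need L[0]=4 = 4; D[0]=4 ok
step 1: need max(L[1]=4,C[0]=9) = 9; D[1]=9 ok
step 2: need max(L[2]=2,C[1]=3) = 3; D[2]=3 ok
step 3: need max(L[3]=6,C[2]=2) = 6; D[3]=6 ok
step 4: need max(L[4]=8,C[3]=3) = 8; D[4]=8 ok
step 5: need max(L[5]=4,C[4]=9) = 9; D[5]=5 SHORT
step 6: need max(L[6]=9,C[5]=6) = 9; D[6]=9 ok
step 7: need max(L[7]=5,C[6]=2) = 5; D[7]=5 ok
step 8: need C[7]=8 = 8; D[8]=8 ok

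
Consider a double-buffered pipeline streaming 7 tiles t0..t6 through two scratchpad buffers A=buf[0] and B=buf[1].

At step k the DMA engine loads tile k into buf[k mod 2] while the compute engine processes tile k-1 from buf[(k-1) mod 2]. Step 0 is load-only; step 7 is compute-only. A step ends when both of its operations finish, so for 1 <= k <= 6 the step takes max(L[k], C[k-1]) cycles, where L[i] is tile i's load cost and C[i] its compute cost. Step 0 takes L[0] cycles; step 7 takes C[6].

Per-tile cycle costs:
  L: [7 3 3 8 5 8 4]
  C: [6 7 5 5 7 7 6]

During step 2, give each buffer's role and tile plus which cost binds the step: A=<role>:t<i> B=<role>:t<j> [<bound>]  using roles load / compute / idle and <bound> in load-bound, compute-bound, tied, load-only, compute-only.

step 2: A=load:t2 B=compute:t1 [compute-bound]

step 0: L[0]=7 → dur=7, Σ=7 | A=load:t0 B=idle [load-only]
step 1: L[1]=3 C[0]=6 → dur=6, Σ=13 | A=compute:t0 B=load:t1 [compute-bound]
step 2: L[2]=3 C[1]=7 → dur=7, Σ=20 | A=load:t2 B=compute:t1 [compute-bound]
step 3: L[3]=8 C[2]=5 → dur=8, Σ=28 | A=compute:t2 B=load:t3 [load-bound]
step 4: L[4]=5 C[3]=5 → dur=5, Σ=33 | A=load:t4 B=compute:t3 [tied]
step 5: L[5]=8 C[4]=7 → dur=8, Σ=41 | A=compute:t4 B=load:t5 [load-bound]
step 6: L[6]=4 C[5]=7 → dur=7, Σ=48 | A=load:t6 B=compute:t5 [compute-bound]
step 7: C[6]=6 → dur=6, Σ=54 | A=compute:t6 B=idle [compute-only]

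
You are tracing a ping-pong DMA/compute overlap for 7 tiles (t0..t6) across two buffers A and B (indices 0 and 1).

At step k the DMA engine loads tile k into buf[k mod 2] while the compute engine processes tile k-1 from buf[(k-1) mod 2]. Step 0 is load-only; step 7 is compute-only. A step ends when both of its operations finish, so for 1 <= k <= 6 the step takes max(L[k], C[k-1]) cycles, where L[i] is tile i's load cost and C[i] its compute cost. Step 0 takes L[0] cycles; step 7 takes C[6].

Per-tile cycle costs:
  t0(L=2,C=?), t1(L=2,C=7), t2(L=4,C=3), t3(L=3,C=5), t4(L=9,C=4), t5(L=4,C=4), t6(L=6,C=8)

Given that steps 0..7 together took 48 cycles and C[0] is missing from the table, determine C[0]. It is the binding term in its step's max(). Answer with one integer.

step 0 → dur = L[0]=2 = 2
step 1 → dur = max(L[1]=2, C[0]=?) = C[0]  (unknown; binding)
step 2 → dur = max(L[2]=4, C[1]=7) = 7
step 3 → dur = max(L[3]=3, C[2]=3) = 3
step 4 → dur = max(L[4]=9, C[3]=5) = 9
step 5 → dur = max(L[5]=4, C[4]=4) = 4
step 6 → dur = max(L[6]=6, C[5]=4) = 6
step 7 → dur = C[6]=8 = 8
sum of known step durations = 39
dur[1] = total - known = 48 - 39 = 9
C[0] is the binding max in step 1, so C[0] = dur[1] = 9

C[0] = 9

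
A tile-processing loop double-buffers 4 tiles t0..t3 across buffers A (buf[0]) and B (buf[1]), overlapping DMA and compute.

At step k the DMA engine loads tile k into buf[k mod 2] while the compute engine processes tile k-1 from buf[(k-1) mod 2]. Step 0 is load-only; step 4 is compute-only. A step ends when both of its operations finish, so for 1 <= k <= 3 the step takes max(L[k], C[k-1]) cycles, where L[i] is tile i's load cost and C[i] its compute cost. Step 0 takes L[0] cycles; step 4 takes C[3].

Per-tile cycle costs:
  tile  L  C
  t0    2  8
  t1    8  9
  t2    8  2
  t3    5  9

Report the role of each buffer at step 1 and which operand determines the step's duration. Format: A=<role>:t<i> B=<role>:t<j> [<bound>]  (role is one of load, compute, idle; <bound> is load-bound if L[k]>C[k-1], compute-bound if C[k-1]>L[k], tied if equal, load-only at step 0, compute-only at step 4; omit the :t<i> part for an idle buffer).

step 1: A=compute:t0 B=load:t1 [tied]

k=0 load=t0/2c comp=- wait=2 total=2
k=1 load=t1/8c comp=t0/8c wait=8 total=10
k=2 load=t2/8c comp=t1/9c wait=9 total=19
k=3 load=t3/5c comp=t2/2c wait=5 total=24
k=4 load=- comp=t3/9c wait=9 total=33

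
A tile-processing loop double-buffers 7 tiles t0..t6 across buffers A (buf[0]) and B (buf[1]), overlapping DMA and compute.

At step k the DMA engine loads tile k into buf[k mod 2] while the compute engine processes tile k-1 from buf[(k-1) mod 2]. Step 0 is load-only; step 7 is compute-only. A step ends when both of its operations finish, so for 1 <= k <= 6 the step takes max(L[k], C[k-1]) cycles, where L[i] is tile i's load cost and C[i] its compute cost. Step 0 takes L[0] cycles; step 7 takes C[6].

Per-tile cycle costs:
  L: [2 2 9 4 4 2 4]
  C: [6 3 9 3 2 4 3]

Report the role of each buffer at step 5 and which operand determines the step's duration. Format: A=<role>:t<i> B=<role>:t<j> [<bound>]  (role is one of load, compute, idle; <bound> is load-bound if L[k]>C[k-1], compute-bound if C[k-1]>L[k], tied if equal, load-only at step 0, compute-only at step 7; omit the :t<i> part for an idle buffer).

step 5: A=compute:t4 B=load:t5 [tied]

step 0: L[0]=2 → dur=2, Σ=2 | A=load:t0 B=idle [load-only]
step 1: L[1]=2 C[0]=6 → dur=6, Σ=8 | A=compute:t0 B=load:t1 [compute-bound]
step 2: L[2]=9 C[1]=3 → dur=9, Σ=17 | A=load:t2 B=compute:t1 [load-bound]
step 3: L[3]=4 C[2]=9 → dur=9, Σ=26 | A=compute:t2 B=load:t3 [compute-bound]
step 4: L[4]=4 C[3]=3 → dur=4, Σ=30 | A=load:t4 B=compute:t3 [load-bound]
step 5: L[5]=2 C[4]=2 → dur=2, Σ=32 | A=compute:t4 B=load:t5 [tied]
step 6: L[6]=4 C[5]=4 → dur=4, Σ=36 | A=load:t6 B=compute:t5 [tied]
step 7: C[6]=3 → dur=3, Σ=39 | A=compute:t6 B=idle [compute-only]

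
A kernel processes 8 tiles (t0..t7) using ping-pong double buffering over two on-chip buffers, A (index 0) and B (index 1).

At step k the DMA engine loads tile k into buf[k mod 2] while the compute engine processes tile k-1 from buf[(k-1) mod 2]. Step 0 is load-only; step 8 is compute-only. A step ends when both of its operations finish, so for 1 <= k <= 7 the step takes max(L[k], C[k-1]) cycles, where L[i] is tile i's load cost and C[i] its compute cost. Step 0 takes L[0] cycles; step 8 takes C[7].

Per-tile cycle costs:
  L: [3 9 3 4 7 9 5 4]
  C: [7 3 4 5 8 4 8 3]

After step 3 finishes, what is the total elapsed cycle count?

end_cycle[3] = 19

[0] DMA t0→A (3c) ∥ CU idle ⇒ 3c, clock 3
[1] DMA t1→B (9c) ∥ CU A:t0 (7c) ⇒ 9c, clock 12
[2] DMA t2→A (3c) ∥ CU B:t1 (3c) ⇒ 3c, clock 15
[3] DMA t3→B (4c) ∥ CU A:t2 (4c) ⇒ 4c, clock 19
[4] DMA t4→A (7c) ∥ CU B:t3 (5c) ⇒ 7c, clock 26
[5] DMA t5→B (9c) ∥ CU A:t4 (8c) ⇒ 9c, clock 35
[6] DMA t6→A (5c) ∥ CU B:t5 (4c) ⇒ 5c, clock 40
[7] DMA t7→B (4c) ∥ CU A:t6 (8c) ⇒ 8c, clock 48
[8] DMA idle ∥ CU B:t7 (3c) ⇒ 3c, clock 51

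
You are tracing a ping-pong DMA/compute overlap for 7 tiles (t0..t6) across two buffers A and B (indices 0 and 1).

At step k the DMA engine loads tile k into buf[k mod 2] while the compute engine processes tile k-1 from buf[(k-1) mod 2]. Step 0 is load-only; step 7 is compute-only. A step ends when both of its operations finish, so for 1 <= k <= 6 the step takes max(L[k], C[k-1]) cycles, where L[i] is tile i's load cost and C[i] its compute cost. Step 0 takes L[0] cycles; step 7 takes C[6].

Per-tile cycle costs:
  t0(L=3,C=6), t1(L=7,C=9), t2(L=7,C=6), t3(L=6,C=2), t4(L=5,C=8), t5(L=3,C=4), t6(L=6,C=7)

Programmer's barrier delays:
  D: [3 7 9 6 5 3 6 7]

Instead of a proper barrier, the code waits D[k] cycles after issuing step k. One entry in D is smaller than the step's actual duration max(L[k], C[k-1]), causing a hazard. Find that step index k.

hazard at step 5

k=0 barrier L[0]=3→3c, D[0]=3 ok
k=1 barrier max(L[1]=7,C[0]=6)→7c, D[1]=7 ok
k=2 barrier max(L[2]=7,C[1]=9)→9c, D[2]=9 ok
k=3 barrier max(L[3]=6,C[2]=6)→6c, D[3]=6 ok
k=4 barrier max(L[4]=5,C[3]=2)→5c, D[4]=5 ok
k=5 barrier max(L[5]=3,C[4]=8)→8c, D[5]=3 SHORT
k=6 barrier max(L[6]=6,C[5]=4)→6c, D[6]=6 ok
k=7 barrier C[6]=7→7c, D[7]=7 ok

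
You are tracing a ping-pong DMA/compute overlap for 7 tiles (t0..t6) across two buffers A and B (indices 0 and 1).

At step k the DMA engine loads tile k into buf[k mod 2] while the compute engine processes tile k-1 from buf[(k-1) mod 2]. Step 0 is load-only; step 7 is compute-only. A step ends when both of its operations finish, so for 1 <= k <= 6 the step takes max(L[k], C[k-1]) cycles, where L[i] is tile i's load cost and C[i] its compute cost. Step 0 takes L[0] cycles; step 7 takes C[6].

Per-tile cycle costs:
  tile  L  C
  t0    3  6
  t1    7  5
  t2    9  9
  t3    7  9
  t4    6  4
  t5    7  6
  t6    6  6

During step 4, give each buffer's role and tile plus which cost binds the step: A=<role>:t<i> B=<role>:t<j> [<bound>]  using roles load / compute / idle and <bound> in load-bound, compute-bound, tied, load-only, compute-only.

[0] DMA t0→A (3c) ∥ CU idle ⇒ 3c, clock 3
[1] DMA t1→B (7c) ∥ CU A:t0 (6c) ⇒ 7c, clock 10
[2] DMA t2→A (9c) ∥ CU B:t1 (5c) ⇒ 9c, clock 19
[3] DMA t3→B (7c) ∥ CU A:t2 (9c) ⇒ 9c, clock 28
[4] DMA t4→A (6c) ∥ CU B:t3 (9c) ⇒ 9c, clock 37
[5] DMA t5→B (7c) ∥ CU A:t4 (4c) ⇒ 7c, clock 44
[6] DMA t6→A (6c) ∥ CU B:t5 (6c) ⇒ 6c, clock 50
[7] DMA idle ∥ CU A:t6 (6c) ⇒ 6c, clock 56

step 4: A=load:t4 B=compute:t3 [compute-bound]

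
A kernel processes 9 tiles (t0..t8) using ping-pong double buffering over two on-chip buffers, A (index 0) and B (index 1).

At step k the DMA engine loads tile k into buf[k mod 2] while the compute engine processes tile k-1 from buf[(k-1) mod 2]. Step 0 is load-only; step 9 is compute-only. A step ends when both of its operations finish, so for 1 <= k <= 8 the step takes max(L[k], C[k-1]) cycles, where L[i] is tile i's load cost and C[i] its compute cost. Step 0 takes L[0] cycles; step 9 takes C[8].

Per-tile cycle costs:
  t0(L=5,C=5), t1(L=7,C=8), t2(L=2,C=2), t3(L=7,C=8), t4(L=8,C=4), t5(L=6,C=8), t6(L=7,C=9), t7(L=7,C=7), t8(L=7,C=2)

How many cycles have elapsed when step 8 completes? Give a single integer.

step 0: L[0]=5 → dur=5, Σ=5 | A=load:t0 B=idle [load-only]
step 1: L[1]=7 C[0]=5 → dur=7, Σ=12 | A=compute:t0 B=load:t1 [load-bound]
step 2: L[2]=2 C[1]=8 → dur=8, Σ=20 | A=load:t2 B=compute:t1 [compute-bound]
step 3: L[3]=7 C[2]=2 → dur=7, Σ=27 | A=compute:t2 B=load:t3 [load-bound]
step 4: L[4]=8 C[3]=8 → dur=8, Σ=35 | A=load:t4 B=compute:t3 [tied]
step 5: L[5]=6 C[4]=4 → dur=6, Σ=41 | A=compute:t4 B=load:t5 [load-bound]
step 6: L[6]=7 C[5]=8 → dur=8, Σ=49 | A=load:t6 B=compute:t5 [compute-bound]
step 7: L[7]=7 C[6]=9 → dur=9, Σ=58 | A=compute:t6 B=load:t7 [compute-bound]
step 8: L[8]=7 C[7]=7 → dur=7, Σ=65 | A=load:t8 B=compute:t7 [tied]
step 9: C[8]=2 → dur=2, Σ=67 | A=compute:t8 B=idle [compute-only]

end_cycle[8] = 65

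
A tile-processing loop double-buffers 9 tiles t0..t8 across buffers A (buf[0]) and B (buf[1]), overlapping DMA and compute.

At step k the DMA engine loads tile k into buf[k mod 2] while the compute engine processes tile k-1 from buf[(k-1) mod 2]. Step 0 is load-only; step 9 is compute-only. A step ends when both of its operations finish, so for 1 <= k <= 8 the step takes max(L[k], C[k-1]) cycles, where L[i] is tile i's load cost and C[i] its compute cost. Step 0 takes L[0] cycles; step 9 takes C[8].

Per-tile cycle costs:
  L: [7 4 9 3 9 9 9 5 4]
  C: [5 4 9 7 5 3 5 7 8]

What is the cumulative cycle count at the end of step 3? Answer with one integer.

end_cycle[3] = 30

  0. 7=7c; end=7; A:t0 B:-
  1. max(4,5)=5c; end=12; A:t0 B:t1
  2. max(9,4)=9c; end=21; A:t2 B:t1
  3. max(3,9)=9c; end=30; A:t2 B:t3
  4. max(9,7)=9c; end=39; A:t4 B:t3
  5. max(9,5)=9c; end=48; A:t4 B:t5
  6. max(9,3)=9c; end=57; A:t6 B:t5
  7. max(5,5)=5c; end=62; A:t6 B:t7
  8. max(4,7)=7c; end=69; A:t8 B:t7
  9. 8=8c; end=77; A:t8 B:t7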